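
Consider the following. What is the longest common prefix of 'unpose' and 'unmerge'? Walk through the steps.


Compare from the start: 2 characters match: 'un'. Mismatch at position 3: 'p' vs 'm'.

un


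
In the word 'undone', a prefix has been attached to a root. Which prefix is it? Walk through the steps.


The word 'undone' = 'un' (prefix) + 'done' (root). The prefix is 'un'.

un


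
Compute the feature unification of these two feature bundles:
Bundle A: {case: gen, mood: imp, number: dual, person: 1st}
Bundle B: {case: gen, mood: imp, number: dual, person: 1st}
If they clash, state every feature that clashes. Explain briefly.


Compare features:
case: A=gen vs B=gen -> unified: gen
mood: A=imp vs B=imp -> unified: imp
number: A=dual vs B=dual -> unified: dual
person: A=1st vs B=1st -> unified: 1st
No clashes found.

Unified: {case: gen, mood: imp, number: dual, person: 1st}


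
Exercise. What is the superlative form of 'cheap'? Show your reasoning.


Apply superlative formation (add -est): 'cheap' -> 'cheapest'.

cheapest


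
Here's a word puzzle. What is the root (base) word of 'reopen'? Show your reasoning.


Remove prefix 're' from 'reopen' to get root 'open'.

open


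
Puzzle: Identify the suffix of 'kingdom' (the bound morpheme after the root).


The word 'kingdom' = 'king' (root) + '-dom' (suffix). The suffix is '-dom'.

dom


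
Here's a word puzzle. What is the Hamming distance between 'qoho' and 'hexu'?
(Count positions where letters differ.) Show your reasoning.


Alignment:
Position 1: 'q' vs 'h' = DIFFER
Position 2: 'o' vs 'e' = DIFFER
Position 3: 'h' vs 'x' = DIFFER
Position 4: 'o' vs 'u' = DIFFER
Total differences: 4

4


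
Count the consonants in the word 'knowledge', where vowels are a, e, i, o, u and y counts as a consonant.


Consonants in 'knowledge': k, n, w, l, d, g = 6 consonants.

6


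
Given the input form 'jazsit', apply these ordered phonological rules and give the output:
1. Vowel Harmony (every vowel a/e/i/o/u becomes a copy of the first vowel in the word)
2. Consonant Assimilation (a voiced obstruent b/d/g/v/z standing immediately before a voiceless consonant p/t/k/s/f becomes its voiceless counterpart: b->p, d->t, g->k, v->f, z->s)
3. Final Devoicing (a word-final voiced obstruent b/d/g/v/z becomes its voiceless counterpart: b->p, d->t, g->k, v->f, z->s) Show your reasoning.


Starting form: 'jazsit'
Rule 1: Vowel Harmony: all vowels become 'a' (matching first vowel). 'jazsit' -> 'jazsat'
Rule 2: Consonant Assimilation: voiced obstruent before voiceless consonant becomes voiceless ('zs' -> 'ss'). 'jazsat' -> 'jassat'
Rule 3: Final Devoicing: final consonant 't' is not one of the voiced obstruents b/d/g/v/z. No change.
Final form: 'jassat'

jassat


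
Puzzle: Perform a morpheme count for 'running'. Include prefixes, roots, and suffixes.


Decomposition: run (root) + -ing (suffix) = 2 morpheme(s)

2 morphemes


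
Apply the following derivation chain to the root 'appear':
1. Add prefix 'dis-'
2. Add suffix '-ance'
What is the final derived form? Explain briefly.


Step 1: Add prefix 'dis-' to 'appear' = 'disappear'
Step 2: Add suffix '-ance' to 'disappear' = 'disappearance'

disappearance


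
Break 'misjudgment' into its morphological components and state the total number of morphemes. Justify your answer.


Step 1: Identify prefix: 'mis' (meaning: wrongly)
Step 2: Identify root: 'judge'
Step 3: Identify suffix(es): 'ment'
Decomposition: mis- (prefix: wrongly) + judge (root) + -ment (suffix: action/result)
Total morphemes: 3

3 morphemes (mis- (prefix: wrongly) + judge (root) + -ment (suffix: action/result))


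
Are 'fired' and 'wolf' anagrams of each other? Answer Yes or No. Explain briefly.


Sorted letters of 'fired': 'defir'
Sorted letters of 'wolf': 'flow'
They do not match.

No


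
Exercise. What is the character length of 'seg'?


Spell out 'seg' and number each letter: s(1), e(2), g(3). Total: 3 letters.

3


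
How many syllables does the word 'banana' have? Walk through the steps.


Break 'banana' into syllables: ba-na-na -> ba | na | na = 3 syllables

3 syllables


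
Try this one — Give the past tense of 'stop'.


Apply rule: Double final consonant and add -ed. 'stop' becomes 'stopped'.

stopped


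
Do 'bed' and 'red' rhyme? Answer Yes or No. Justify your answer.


Rime (stressed vowel + following sounds) of 'bed': -ed = /ɛd/
Rime of 'red': -ed = /ɛd/
/ɛd/ and /ɛd/ are the same ending sound, so the words rhyme.

Yes


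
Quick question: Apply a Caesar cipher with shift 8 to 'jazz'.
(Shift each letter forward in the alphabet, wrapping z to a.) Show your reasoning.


Shift each letter by 8: j -> r, a -> i, z -> h, z -> h. Result: 'rihh'.

rihh


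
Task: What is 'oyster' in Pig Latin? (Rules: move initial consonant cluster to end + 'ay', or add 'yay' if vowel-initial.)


'oyster' starts with a vowel, so add 'yay': 'oysteryay'.

oysteryay


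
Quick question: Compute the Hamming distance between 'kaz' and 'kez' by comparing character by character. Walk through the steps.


Alignment:
Position 1: 'k' vs 'k' = match
Position 2: 'a' vs 'e' = DIFFER
Position 3: 'z' vs 'z' = match
Total differences: 1

1


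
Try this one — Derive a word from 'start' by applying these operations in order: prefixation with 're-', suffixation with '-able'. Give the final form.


Step 1: Add prefix 're-' to 'start' = 'restart'
Step 2: Add suffix '-able' to 'restart' = 'restartable'

restartable


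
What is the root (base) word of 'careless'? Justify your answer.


Remove suffix '-less' from 'careless' to get root 'care'.

care


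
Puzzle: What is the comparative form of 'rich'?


Apply comparative formation (add -er): 'rich' -> 'richer'.

richer


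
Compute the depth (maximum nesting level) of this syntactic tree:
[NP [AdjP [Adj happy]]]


Count bracket nesting levels:
'[' at pos 0: depth = 1
'[' at pos 4: depth = 2
'[' at pos 10: depth = 3
Maximum depth reached: 3

3


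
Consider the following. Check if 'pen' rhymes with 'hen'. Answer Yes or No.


Rime (stressed vowel + following sounds) of 'pen': -en = /ɛn/
Rime of 'hen': -en = /ɛn/
/ɛn/ and /ɛn/ are the same ending sound, so the words rhyme.

Yes


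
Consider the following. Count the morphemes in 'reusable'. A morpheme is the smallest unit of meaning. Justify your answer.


Decomposition: re- (prefix) + use (root) + -able (suffix) = 3 morpheme(s)

3 morphemes


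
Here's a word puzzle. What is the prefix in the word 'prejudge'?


The word 'prejudge' = 'pre' (prefix) + 'judge' (root). The prefix is 'pre'.

pre


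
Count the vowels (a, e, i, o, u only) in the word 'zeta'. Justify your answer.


Vowels in 'zeta': e, a = 2 vowels.

2


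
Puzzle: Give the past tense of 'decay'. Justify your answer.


Apply rule: Add -ed. 'decay' becomes 'decayed'.

decayed


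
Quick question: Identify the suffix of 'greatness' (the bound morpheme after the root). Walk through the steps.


The word 'greatness' = 'great' (root) + '-ness' (suffix). The suffix is '-ness'.

ness


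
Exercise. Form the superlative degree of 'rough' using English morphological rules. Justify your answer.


Apply superlative formation (add -est): 'rough' -> 'roughest'.

roughest


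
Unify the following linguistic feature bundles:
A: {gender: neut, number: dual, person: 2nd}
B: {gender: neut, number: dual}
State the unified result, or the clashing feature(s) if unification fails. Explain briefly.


Compare features:
gender: A=neut vs B=neut -> unified: neut
number: A=dual vs B=dual -> unified: dual
person: A=2nd vs B=_ -> unified: 2nd
No clashes found.

Unified: {gender: neut, number: dual, person: 2nd}


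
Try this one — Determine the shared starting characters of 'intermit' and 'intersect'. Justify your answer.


Compare from the start: 5 characters match: 'inter'. Mismatch at position 6: 'm' vs 's'.

inter


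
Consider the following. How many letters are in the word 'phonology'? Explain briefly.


Spell out 'phonology' and number each letter: p(1), h(2), o(3), n(4), o(5), l(6), o(7), g(8), y(9). Total: 9 letters.

9


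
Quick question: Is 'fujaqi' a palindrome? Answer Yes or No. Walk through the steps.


Forward: 'fujaqi'
Reversed: 'iqajuf'
They differ.

No


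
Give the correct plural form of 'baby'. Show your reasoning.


Apply rule: Change -y to -ies (consonant + y). 'baby' becomes 'babies'.

babies


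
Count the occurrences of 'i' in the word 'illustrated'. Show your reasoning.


Letter 'i' in 'illustrated': found at position(s) 1 = 1 occurrence(s).

1


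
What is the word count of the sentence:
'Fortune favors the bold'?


Split into words: Fortune | favors | the | bold = 4 words.

4


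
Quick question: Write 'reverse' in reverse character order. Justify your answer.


Reverse 'reverse' character by character: 'esrever'.

esrever


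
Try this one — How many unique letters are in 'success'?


Unique letters in 'success': {c, e, s, u} = 4 distinct letters.

4


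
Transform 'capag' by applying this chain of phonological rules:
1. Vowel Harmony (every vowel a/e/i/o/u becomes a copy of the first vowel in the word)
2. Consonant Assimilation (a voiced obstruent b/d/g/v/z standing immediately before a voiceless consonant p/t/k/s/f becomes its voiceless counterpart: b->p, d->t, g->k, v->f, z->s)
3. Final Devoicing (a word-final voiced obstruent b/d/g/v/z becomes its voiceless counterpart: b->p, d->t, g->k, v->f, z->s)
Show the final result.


Starting form: 'capag'
Rule 1: Vowel Harmony: all vowels already match. No change.
Rule 2: Consonant Assimilation: no voiced obstruent (b/d/g/v/z) stands immediately before a voiceless consonant (p/t/k/s/f). No change.
Rule 3: Final Devoicing: word-final voiced obstruent 'g' becomes voiceless 'k'. 'capag' -> 'capak'
Final form: 'capak'

capak


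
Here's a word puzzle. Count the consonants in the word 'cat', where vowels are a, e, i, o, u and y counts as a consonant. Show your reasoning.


Consonants in 'cat': c, t = 2 consonants.

2


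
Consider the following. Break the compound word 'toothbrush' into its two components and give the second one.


Split 'toothbrush' into 'tooth' + 'brush'. The second part is 'brush'.

brush


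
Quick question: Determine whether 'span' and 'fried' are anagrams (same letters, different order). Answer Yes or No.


Sorted letters of 'span': 'anps'
Sorted letters of 'fried': 'defir'
They do not match.

No


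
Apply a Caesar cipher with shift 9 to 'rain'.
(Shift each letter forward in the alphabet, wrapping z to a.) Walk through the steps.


Shift each letter by 9: r -> a, a -> j, i -> r, n -> w. Result: 'ajrw'.

ajrw


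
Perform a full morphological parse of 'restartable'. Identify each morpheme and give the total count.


Step 1: Identify prefix: 're' (meaning: again)
Step 2: Identify root: 'start'
Step 3: Identify suffix(es): 'able'
Decomposition: re- (prefix: again) + start (root) + -able (suffix: capable of)
Total morphemes: 3

3 morphemes (re- (prefix: again) + start (root) + -able (suffix: capable of))


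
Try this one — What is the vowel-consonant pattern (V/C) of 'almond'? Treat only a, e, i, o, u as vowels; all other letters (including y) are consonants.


Letter mapping: a = V, l = C, m = C, o = V, n = C, d = C.

VCCVCC


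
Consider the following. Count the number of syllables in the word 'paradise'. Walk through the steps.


Break 'paradise' into syllables: par-a-dise -> par | a | dise = 3 syllables

3 syllables


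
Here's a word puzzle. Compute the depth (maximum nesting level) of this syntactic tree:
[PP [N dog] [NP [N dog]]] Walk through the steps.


Count bracket nesting levels:
'[' at pos 0: depth = 1
'[' at pos 4: depth = 2
'[' at pos 12: depth = 2
'[' at pos 16: depth = 3
Maximum depth reached: 3

3


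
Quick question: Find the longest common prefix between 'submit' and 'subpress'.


Compare from the start: 3 characters match: 'sub'. Mismatch at position 4: 'm' vs 'p'.

sub


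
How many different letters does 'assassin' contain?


Unique letters in 'assassin': {a, i, n, s} = 4 distinct letters.

4


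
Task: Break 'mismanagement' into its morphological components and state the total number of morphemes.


Step 1: Identify prefix: 'mis' (meaning: wrongly)
Step 2: Identify root: 'manage'
Step 3: Identify suffix(es): 'ment'
Decomposition: mis- (prefix: wrongly) + manage (root) + -ment (suffix: action/result)
Total morphemes: 3

3 morphemes (mis- (prefix: wrongly) + manage (root) + -ment (suffix: action/result))


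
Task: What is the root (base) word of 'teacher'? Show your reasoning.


Remove suffix '-er' from 'teacher' to get root 'teach'.

teach


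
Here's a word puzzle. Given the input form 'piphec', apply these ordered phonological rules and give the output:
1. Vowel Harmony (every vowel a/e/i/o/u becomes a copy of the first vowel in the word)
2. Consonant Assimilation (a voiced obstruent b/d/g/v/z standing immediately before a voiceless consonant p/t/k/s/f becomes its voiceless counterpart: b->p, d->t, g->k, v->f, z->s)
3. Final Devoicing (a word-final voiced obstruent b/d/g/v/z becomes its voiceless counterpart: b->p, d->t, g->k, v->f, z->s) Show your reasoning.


Starting form: 'piphec'
Rule 1: Vowel Harmony: all vowels become 'i' (matching first vowel). 'piphec' -> 'piphic'
Rule 2: Consonant Assimilation: no voiced obstruent (b/d/g/v/z) stands immediately before a voiceless consonant (p/t/k/s/f). No change.
Rule 3: Final Devoicing: final consonant 'c' is not one of the voiced obstruents b/d/g/v/z. No change.
Final form: 'piphic'

piphic


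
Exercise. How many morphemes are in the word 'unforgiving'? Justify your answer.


Decomposition: un- (prefix) + forgive (root) + -ing (suffix) = 3 morpheme(s)

3 morphemes


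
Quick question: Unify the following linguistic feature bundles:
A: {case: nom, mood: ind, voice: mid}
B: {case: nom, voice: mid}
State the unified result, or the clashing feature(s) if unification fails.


Compare features:
case: A=nom vs B=nom -> unified: nom
mood: A=ind vs B=_ -> unified: ind
voice: A=mid vs B=mid -> unified: mid
No clashes found.

Unified: {case: nom, mood: ind, voice: mid}


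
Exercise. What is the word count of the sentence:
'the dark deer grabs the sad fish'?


Split into words: the | dark | deer | grabs | the | sad | fish = 7 words.

7


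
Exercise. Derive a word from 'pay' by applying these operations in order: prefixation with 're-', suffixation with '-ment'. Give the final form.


Step 1: Add prefix 're-' to 'pay' = 'repay'
Step 2: Add suffix '-ment' to 'repay' = 'repayment'

repayment


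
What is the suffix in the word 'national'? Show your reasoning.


The word 'national' = 'nation' (root) + '-al' (suffix). The suffix is '-al'.

al


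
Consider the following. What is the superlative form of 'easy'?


Apply superlative formation (consonant + y: change y to i, add -est): 'easy' -> 'easiest'.

easiest


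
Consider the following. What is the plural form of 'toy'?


Apply rule: Add -s. 'toy' becomes 'toys'.

toys


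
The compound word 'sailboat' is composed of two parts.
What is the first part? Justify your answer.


Split 'sailboat' into 'sail' + 'boat'. The first part is 'sail'.

sail


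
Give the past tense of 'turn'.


Apply rule: Add -ed. 'turn' becomes 'turned'.

turned


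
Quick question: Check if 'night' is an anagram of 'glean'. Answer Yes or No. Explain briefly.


Sorted letters of 'night': 'ghint'
Sorted letters of 'glean': 'aegln'
They do not match.

No


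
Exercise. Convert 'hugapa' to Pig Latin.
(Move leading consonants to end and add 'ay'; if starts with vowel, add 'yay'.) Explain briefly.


'hugapa': move consonant cluster 'h' to end and add 'ay': 'ugapahay'.

ugapahay


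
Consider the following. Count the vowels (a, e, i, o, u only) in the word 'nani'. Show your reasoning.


Vowels in 'nani': a, i = 2 vowels.

2


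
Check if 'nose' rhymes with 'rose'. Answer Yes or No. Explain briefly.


Rime (stressed vowel + following sounds) of 'nose': -ose = /oʊz/
Rime of 'rose': -ose = /oʊz/
/oʊz/ and /oʊz/ are the same ending sound, so the words rhyme.

Yes


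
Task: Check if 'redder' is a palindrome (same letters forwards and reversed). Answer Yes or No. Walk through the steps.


Forward: 'redder'
Reversed: 'redder'
They are identical.

Yes


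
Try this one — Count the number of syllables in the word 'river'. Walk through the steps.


Break 'river' into syllables: riv-er -> riv | er = 2 syllables

2 syllables


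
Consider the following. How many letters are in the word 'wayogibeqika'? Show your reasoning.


Spell out 'wayogibeqika' and number each letter: w(1), a(2), y(3), o(4), g(5), i(6), b(7), e(8), q(9), i(10), k(11), a(12). Total: 12 letters.

12


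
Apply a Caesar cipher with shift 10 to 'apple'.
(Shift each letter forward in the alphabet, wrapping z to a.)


Shift each letter by 10: a -> k, p -> z, p -> z, l -> v, e -> o. Result: 'kzzvo'.

kzzvo


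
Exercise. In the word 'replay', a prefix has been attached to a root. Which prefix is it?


The word 'replay' = 're' (prefix) + 'play' (root). The prefix is 're'.

re


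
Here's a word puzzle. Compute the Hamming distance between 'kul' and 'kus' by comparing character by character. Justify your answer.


Alignment:
Position 1: 'k' vs 'k' = match
Position 2: 'u' vs 'u' = match
Position 3: 'l' vs 's' = DIFFER
Total differences: 1

1


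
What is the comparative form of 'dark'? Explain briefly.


Apply comparative formation (add -er): 'dark' -> 'darker'.

darker


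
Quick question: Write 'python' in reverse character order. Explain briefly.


Reverse 'python' character by character: 'nohtyp'.

nohtyp


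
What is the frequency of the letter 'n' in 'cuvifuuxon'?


Letter 'n' in 'cuvifuuxon': found at position(s) 10 = 1 occurrence(s).

1


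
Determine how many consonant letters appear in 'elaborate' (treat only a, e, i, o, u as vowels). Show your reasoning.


Consonants in 'elaborate': l, b, r, t = 4 consonants.

4


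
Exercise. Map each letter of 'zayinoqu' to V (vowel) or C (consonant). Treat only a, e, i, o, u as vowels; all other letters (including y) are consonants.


Letter mapping: z = C, a = V, y = C, i = V, n = C, o = V, q = C, u = V.

CVCVCVCV


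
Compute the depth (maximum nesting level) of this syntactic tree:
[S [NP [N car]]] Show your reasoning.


Count bracket nesting levels:
'[' at pos 0: depth = 1
'[' at pos 3: depth = 2
'[' at pos 7: depth = 3
Maximum depth reached: 3

3


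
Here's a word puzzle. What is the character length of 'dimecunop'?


Spell out 'dimecunop' and number each letter: d(1), i(2), m(3), e(4), c(5), u(6), n(7), o(8), p(9). Total: 9 letters.

9


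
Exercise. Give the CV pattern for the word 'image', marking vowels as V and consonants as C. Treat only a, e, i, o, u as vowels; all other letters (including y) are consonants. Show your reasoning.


Letter mapping: i = V, m = C, a = V, g = C, e = V.

VCVCV


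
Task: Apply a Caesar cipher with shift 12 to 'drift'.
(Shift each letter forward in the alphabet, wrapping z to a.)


Shift each letter by 12: d -> p, r -> d, i -> u, f -> r, t -> f. Result: 'pdurf'.

pdurf


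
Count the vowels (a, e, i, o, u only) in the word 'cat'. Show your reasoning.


Vowels in 'cat': a = 1 vowels.

1


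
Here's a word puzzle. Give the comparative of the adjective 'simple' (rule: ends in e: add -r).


Apply comparative formation (ends in e: add -r): 'simple' -> 'simpler'.

simpler


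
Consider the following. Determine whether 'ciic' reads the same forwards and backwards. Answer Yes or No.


Forward: 'ciic'
Reversed: 'ciic'
They are identical.

Yes


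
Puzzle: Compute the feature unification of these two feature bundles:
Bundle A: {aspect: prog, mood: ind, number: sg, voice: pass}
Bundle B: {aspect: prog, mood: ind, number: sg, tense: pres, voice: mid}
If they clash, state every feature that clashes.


Compare features:
aspect: A=prog vs B=prog -> unified: prog
mood: A=ind vs B=ind -> unified: ind
number: A=sg vs B=sg -> unified: sg
tense: A=_ vs B=pres -> unified: pres
voice: A=pass vs B=mid -> CLASH
Clash detected on feature 'voice' (pass vs mid); unification fails.

CLASH on 'voice' (pass vs mid)


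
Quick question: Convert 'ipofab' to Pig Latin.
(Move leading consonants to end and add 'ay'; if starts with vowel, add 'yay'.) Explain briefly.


'ipofab' starts with a vowel, so add 'yay': 'ipofabyay'.

ipofabyay


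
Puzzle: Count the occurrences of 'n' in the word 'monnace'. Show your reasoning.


Letter 'n' in 'monnace': found at position(s) 3, 4 = 2 occurrence(s).

2


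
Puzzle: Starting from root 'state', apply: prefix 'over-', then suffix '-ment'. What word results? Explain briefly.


Step 1: Add prefix 'over-' to 'state' = 'overstate'
Step 2: Add suffix '-ment' to 'overstate' = 'overstatement'

overstatement


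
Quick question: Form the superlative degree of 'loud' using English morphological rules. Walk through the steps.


Apply superlative formation (add -est): 'loud' -> 'loudest'.

loudest


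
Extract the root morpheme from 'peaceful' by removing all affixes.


Remove suffix '-ful' from 'peaceful' to get root 'peace'.

peace


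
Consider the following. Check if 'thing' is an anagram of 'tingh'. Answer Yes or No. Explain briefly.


Sorted letters of 'thing': 'ghint'
Sorted letters of 'tingh': 'ghint'
They match.

Yes


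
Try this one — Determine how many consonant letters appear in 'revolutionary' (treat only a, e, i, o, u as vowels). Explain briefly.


Consonants in 'revolutionary': r, v, l, t, n, r, y = 7 consonants.

7


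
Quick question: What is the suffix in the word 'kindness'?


The word 'kindness' = 'kind' (root) + '-ness' (suffix). The suffix is '-ness'.

ness


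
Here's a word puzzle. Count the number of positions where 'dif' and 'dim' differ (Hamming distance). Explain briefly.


Alignment:
Position 1: 'd' vs 'd' = match
Position 2: 'i' vs 'i' = match
Position 3: 'f' vs 'm' = DIFFER
Total differences: 1

1


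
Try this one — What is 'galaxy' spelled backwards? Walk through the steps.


Reverse 'galaxy' character by character: 'yxalag'.

yxalag


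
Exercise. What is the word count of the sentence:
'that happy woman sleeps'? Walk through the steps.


Split into words: that | happy | woman | sleeps = 4 words.

4


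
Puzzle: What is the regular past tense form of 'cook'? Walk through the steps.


Apply rule: Add -ed. 'cook' becomes 'cooked'.

cooked


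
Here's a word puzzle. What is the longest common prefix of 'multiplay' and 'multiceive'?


Compare from the start: 5 characters match: 'multi'. Mismatch at position 6: 'p' vs 'c'.

multi


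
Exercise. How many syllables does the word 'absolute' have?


Break 'absolute' into syllables: ab-so-lute -> ab | so | lute = 3 syllables

3 syllables


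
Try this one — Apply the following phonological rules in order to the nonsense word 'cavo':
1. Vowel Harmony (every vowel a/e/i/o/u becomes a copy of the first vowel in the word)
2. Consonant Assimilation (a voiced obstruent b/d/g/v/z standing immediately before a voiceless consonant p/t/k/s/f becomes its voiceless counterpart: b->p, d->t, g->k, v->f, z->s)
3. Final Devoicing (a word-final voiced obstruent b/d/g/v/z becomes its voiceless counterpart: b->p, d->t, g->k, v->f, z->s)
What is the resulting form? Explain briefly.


Starting form: 'cavo'
Rule 1: Vowel Harmony: all vowels become 'a' (matching first vowel). 'cavo' -> 'cava'
Rule 2: Consonant Assimilation: no voiced obstruent (b/d/g/v/z) stands immediately before a voiceless consonant (p/t/k/s/f). No change.
Rule 3: Final Devoicing: the word ends in the vowel 'a', not a consonant. No change.
Final form: 'cava'

cava


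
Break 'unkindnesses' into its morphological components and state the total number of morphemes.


Step 1: Identify prefix: 'un' (meaning: not/reverse)
Step 2: Identify root: 'kind'
Step 3: Identify suffix(es): 'ness, es'
Decomposition: un- (prefix: not/reverse) + kind (root) + -ness (suffix: state of) + -es (plural)
Total morphemes: 4

4 morphemes (un- (prefix: not/reverse) + kind (root) + -ness (suffix: state of) + -es (plural))


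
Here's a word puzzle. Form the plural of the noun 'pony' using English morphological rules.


Apply rule: Change -y to -ies (consonant + y). 'pony' becomes 'ponies'.

ponies


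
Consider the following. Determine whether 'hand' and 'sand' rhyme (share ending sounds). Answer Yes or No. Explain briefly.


Rime (stressed vowel + following sounds) of 'hand': -and = /ænd/
Rime of 'sand': -and = /ænd/
/ænd/ and /ænd/ are the same ending sound, so the words rhyme.

Yes


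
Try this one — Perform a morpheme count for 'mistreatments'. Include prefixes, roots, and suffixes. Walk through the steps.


Decomposition: mis- (prefix) + treat (root) + -ment (suffix) + -s (plural) = 4 morpheme(s)

4 morphemes


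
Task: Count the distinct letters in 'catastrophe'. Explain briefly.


Unique letters in 'catastrophe': {a, c, e, h, o, p, r, s, t} = 9 distinct letters.

9


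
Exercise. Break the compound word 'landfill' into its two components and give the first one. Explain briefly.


Split 'landfill' into 'land' + 'fill'. The first part is 'land'.

land


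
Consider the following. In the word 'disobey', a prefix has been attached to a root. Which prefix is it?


The word 'disobey' = 'dis' (prefix) + 'obey' (root). The prefix is 'dis'.

dis


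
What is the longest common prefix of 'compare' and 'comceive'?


Compare from the start: 3 characters match: 'com'. Mismatch at position 4: 'p' vs 'c'.

com


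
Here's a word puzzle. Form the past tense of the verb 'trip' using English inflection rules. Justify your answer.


Apply rule: Double final consonant and add -ed. 'trip' becomes 'tripped'.

tripped


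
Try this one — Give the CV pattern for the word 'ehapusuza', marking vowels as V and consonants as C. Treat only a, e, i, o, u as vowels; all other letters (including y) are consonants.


Letter mapping: e = V, h = C, a = V, p = C, u = V, s = C, u = V, z = C, a = V.

VCVCVCVCV


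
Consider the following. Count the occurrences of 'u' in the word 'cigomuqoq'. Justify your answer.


Letter 'u' in 'cigomuqoq': found at position(s) 6 = 1 occurrence(s).

1


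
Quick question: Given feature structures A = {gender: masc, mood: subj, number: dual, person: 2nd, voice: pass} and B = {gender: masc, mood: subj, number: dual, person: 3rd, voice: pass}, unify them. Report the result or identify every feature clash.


Compare features:
gender: A=masc vs B=masc -> unified: masc
mood: A=subj vs B=subj -> unified: subj
number: A=dual vs B=dual -> unified: dual
person: A=2nd vs B=3rd -> CLASH
voice: A=pass vs B=pass -> unified: pass
Clash detected on feature 'person' (2nd vs 3rd); unification fails.

CLASH on 'person' (2nd vs 3rd)


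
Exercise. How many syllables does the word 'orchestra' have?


Break 'orchestra' into syllables: or-ches-tra -> or | ches | tra = 3 syllables

3 syllables


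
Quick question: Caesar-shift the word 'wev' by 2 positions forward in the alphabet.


Shift each letter by 2: w -> y, e -> g, v -> x. Result: 'ygx'.

ygx


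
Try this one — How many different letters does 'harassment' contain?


Unique letters in 'harassment': {a, e, h, m, n, r, s, t} = 8 distinct letters.

8


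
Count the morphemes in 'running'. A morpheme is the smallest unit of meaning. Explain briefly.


Decomposition: run (root) + -ing (suffix) = 2 morpheme(s)

2 morphemes


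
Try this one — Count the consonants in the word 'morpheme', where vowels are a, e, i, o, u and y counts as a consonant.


Consonants in 'morpheme': m, r, p, h, m = 5 consonants.

5


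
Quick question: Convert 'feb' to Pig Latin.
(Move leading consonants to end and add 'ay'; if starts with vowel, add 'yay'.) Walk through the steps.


'feb': move consonant cluster 'f' to end and add 'ay': 'ebfay'.

ebfay


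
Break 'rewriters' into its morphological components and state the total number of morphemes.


Step 1: Identify prefix: 're' (meaning: again)
Step 2: Identify root: 'write'
Step 3: Identify suffix(es): 'er, s'
Decomposition: re- (prefix: again) + write (root) + -er (suffix: one who) + -s (plural)
Total morphemes: 4

4 morphemes (re- (prefix: again) + write (root) + -er (suffix: one who) + -s (plural))


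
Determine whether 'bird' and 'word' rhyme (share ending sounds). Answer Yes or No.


Rime (stressed vowel + following sounds) of 'bird': -ird = /ɜːrd/
Rime of 'word': -ord = /ɜːrd/
/ɜːrd/ and /ɜːrd/ are the same ending sound, so the words rhyme.

Yes


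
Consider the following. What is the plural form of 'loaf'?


Apply rule: Change -f to -ves. 'loaf' becomes 'loaves'.

loaves


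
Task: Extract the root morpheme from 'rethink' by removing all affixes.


Remove prefix 're' from 'rethink' to get root 'think'.

think


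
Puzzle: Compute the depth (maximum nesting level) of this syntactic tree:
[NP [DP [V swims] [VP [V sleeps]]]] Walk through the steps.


Count bracket nesting levels:
'[' at pos 0: depth = 1
'[' at pos 4: depth = 2
'[' at pos 8: depth = 3
'[' at pos 18: depth = 3
'[' at pos 22: depth = 4
Maximum depth reached: 4

4


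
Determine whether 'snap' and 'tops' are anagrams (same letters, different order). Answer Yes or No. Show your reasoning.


Sorted letters of 'snap': 'anps'
Sorted letters of 'tops': 'opst'
They do not match.

No


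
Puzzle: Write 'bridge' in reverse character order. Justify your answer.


Reverse 'bridge' character by character: 'egdirb'.

egdirb


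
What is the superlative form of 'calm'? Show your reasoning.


Apply superlative formation (add -est): 'calm' -> 'calmest'.

calmest


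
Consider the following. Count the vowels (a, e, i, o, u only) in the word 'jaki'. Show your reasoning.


Vowels in 'jaki': a, i = 2 vowels.

2


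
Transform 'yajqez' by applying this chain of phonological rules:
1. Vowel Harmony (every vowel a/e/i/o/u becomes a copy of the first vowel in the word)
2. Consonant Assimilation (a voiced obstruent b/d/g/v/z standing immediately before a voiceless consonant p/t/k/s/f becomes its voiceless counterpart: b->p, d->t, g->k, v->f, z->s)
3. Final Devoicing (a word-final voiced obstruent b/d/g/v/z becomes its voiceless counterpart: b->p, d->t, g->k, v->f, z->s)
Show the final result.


Starting form: 'yajqez'
Rule 1: Vowel Harmony: all vowels become 'a' (matching first vowel). 'yajqez' -> 'yajqaz'
Rule 2: Consonant Assimilation: no voiced obstruent (b/d/g/v/z) stands immediately before a voiceless consonant (p/t/k/s/f). No change.
Rule 3: Final Devoicing: word-final voiced obstruent 'z' becomes voiceless 's'. 'yajqaz' -> 'yajqas'
Final form: 'yajqas'

yajqas


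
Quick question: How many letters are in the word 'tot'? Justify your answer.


Spell out 'tot' and number each letter: t(1), o(2), t(3). Total: 3 letters.

3


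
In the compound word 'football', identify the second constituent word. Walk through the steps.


Split 'football' into 'foot' + 'ball'. The second part is 'ball'.

ball


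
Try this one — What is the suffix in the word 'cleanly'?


The word 'cleanly' = 'clean' (root) + '-ly' (suffix). The suffix is '-ly'.

ly


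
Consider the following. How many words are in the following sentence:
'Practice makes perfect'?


Split into words: Practice | makes | perfect = 3 words.

3


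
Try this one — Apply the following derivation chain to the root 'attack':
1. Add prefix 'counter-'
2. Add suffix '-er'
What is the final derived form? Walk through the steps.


Step 1: Add prefix 'counter-' to 'attack' = 'counterattack'
Step 2: Add suffix '-er' to 'counterattack' = 'counterattacker'

counterattacker


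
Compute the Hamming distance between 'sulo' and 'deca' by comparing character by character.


Alignment:
Position 1: 's' vs 'd' = DIFFER
Position 2: 'u' vs 'e' = DIFFER
Position 3: 'l' vs 'c' = DIFFER
Position 4: 'o' vs 'a' = DIFFER
Total differences: 4

4


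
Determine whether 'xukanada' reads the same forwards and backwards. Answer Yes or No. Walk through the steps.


Forward: 'xukanada'
Reversed: 'adanakux'
They differ.

No


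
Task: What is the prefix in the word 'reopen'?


The word 'reopen' = 're' (prefix) + 'open' (root). The prefix is 're'.

re


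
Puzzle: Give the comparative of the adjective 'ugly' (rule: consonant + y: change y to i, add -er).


Apply comparative formation (consonant + y: change y to i, add -er): 'ugly' -> 'uglier'.

uglier


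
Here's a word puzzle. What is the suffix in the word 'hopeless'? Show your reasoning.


The word 'hopeless' = 'hope' (root) + '-less' (suffix). The suffix is '-less'.

less


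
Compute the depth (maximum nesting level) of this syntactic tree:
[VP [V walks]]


Count bracket nesting levels:
'[' at pos 0: depth = 1
'[' at pos 4: depth = 2
Maximum depth reached: 2

2


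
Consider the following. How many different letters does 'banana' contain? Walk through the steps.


Unique letters in 'banana': {a, b, n} = 3 distinct letters.

3


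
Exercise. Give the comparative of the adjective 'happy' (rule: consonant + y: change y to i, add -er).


Apply comparative formation (consonant + y: change y to i, add -er): 'happy' -> 'happier'.

happier


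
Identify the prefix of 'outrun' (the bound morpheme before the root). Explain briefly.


The word 'outrun' = 'out' (prefix) + 'run' (root). The prefix is 'out'.

out


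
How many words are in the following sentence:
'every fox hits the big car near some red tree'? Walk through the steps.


Split into words: every | fox | hits | the | big | car | near | some | red | tree = 10 words.

10


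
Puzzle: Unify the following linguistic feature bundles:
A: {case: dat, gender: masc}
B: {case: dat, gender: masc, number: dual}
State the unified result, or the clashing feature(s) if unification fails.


Compare features:
case: A=dat vs B=dat -> unified: dat
gender: A=masc vs B=masc -> unified: masc
number: A=_ vs B=dual -> unified: dual
No clashes found.

Unified: {case: dat, gender: masc, number: dual}


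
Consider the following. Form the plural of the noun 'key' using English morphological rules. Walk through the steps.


Apply rule: Add -s. 'key' becomes 'keys'.

keys


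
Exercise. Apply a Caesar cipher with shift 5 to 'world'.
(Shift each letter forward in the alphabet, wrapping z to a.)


Shift each letter by 5: w -> b, o -> t, r -> w, l -> q, d -> i. Result: 'btwqi'.

btwqi


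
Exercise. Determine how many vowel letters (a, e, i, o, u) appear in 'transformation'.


Vowels in 'transformation': a, o, a, i, o = 5 vowels.

5


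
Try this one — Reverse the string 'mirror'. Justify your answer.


Reverse 'mirror' character by character: 'rorrim'.

rorrim


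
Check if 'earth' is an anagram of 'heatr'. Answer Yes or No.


Sorted letters of 'earth': 'aehrt'
Sorted letters of 'heatr': 'aehrt'
They match.

Yes


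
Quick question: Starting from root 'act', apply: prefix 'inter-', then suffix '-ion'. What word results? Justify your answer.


Step 1: Add prefix 'inter-' to 'act' = 'interact'
Step 2: Add suffix '-ion' to 'interact' = 'interaction'

interaction


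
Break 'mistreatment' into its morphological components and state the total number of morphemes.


Step 1: Identify prefix: 'mis' (meaning: wrongly)
Step 2: Identify root: 'treat'
Step 3: Identify suffix(es): 'ment'
Decomposition: mis- (prefix: wrongly) + treat (root) + -ment (suffix: action/result)
Total morphemes: 3

3 morphemes (mis- (prefix: wrongly) + treat (root) + -ment (suffix: action/result))


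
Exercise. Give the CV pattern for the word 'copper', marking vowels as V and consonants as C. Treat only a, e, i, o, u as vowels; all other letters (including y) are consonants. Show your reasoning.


Letter mapping: c = C, o = V, p = C, p = C, e = V, r = C.

CVCCVC


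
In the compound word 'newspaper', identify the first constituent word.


Split 'newspaper' into 'news' + 'paper'. The first part is 'news'.

news


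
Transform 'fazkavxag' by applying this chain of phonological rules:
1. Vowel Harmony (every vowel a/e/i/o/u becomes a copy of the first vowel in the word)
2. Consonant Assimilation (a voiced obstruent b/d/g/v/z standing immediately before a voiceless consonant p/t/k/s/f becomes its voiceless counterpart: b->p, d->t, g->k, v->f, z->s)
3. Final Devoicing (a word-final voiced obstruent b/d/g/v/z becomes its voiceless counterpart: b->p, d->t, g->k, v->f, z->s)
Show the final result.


Starting form: 'fazkavxag'
Rule 1: Vowel Harmony: all vowels already match. No change.
Rule 2: Consonant Assimilation: voiced obstruent before voiceless consonant becomes voiceless ('zk' -> 'sk'). 'fazkavxag' -> 'faskavxag'
Rule 3: Final Devoicing: word-final voiced obstruent 'g' becomes voiceless 'k'. 'faskavxag' -> 'faskavxak'
Final form: 'faskavxak'

faskavxak


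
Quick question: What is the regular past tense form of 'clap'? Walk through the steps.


Apply rule: Double final consonant and add -ed. 'clap' becomes 'clapped'.

clapped


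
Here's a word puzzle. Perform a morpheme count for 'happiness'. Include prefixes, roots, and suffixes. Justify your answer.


Decomposition: happy (root) + -ness (suffix) = 2 morpheme(s)

2 morphemes


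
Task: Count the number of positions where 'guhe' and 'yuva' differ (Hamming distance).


Alignment:
Position 1: 'g' vs 'y' = DIFFER
Position 2: 'u' vs 'u' = match
Position 3: 'h' vs 'v' = DIFFER
Position 4: 'e' vs 'a' = DIFFER
Total differences: 3

3


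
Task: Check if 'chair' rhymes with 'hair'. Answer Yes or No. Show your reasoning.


Rime (stressed vowel + following sounds) of 'chair': -air = /ɛər/
Rime of 'hair': -air = /ɛər/
/ɛər/ and /ɛər/ are the same ending sound, so the words rhyme.

Yes


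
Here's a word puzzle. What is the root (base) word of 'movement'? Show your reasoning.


Remove suffix '-ment' from 'movement' to get root 'move'.

move


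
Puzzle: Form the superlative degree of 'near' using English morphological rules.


Apply superlative formation (add -est): 'near' -> 'nearest'.

nearest


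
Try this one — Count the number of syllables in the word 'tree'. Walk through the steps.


Break 'tree' into syllables: tree -> tree = 1 syllable

1 syllable


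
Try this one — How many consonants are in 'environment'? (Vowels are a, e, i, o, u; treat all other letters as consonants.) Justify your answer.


Consonants in 'environment': n, v, r, n, m, n, t = 7 consonants.

7


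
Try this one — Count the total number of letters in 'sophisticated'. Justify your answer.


Spell out 'sophisticated' and number each letter: s(1), o(2), p(3), h(4), i(5), s(6), t(7), i(8), c(9), a(10), t(11), e(12), d(13). Total: 13 letters.

13


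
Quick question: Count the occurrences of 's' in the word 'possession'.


Letter 's' in 'possession': found at position(s) 3, 4, 6, 7 = 4 occurrence(s).

4


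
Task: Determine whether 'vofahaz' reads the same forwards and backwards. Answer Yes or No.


Forward: 'vofahaz'
Reversed: 'zahafov'
They differ.

No


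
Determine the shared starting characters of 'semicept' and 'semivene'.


Compare from the start: 4 characters match: 'semi'. Mismatch at position 5: 'c' vs 'v'.

semi
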